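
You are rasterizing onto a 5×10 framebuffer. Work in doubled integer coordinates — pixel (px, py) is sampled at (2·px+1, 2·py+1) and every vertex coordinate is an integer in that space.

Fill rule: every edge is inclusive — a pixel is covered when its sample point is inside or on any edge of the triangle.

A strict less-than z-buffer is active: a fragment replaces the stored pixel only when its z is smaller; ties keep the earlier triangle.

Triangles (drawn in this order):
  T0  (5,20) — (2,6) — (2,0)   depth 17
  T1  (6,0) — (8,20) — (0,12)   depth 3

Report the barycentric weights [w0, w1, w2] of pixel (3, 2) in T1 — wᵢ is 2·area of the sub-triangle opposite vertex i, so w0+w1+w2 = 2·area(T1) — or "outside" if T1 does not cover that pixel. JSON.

T0:
  2·area = 18
  edge (5, 20)→(2, 6): d=(-3,-14) inclusive
  edge (2, 6)→(2, 0): d=(0,-6) inclusive
  edge (2, 0)→(5, 20): d=(3,20) inclusive
    (1,3)@(3, 7): e=[11,6,1] → #
    (2,3)@(5, 7): e=[39,18,-39] → ·
    (1,4)@(3, 9): e=[5,6,7] → #
    (2,4)@(5, 9): e=[33,18,-33] → ·
    (1,5)@(3, 11): e=[-1,6,13] → ·
  covered (2 px):
    · · · · ·
    · · · · ·
    · · · · ·
    · # · · ·
    · # · · ·
    · · · · ·
    · · · · ·
    · · · · ·
    · · · · ·
    · · · · ·
T1:
  2·area = 144
  edge (6, 0)→(8, 20): d=(2,20) inclusive
  edge (8, 20)→(0, 12): d=(-8,-8) inclusive
  edge (0, 12)→(6, 0): d=(6,-12) inclusive
    (2,1)@(5, 3): e=[26,112,6] → #
    (3,1)@(7, 3): e=[-14,128,30] → ·
    (2,2)@(5, 5): e=[30,96,18] → #
    (3,2)@(7, 5): e=[-10,112,42] → ·
    (1,3)@(3, 7): e=[74,64,6] → #
    (3,3)@(7, 7): e=[-6,96,54] → ·
    (1,4)@(3, 9): e=[78,48,18] → #
    (3,4)@(7, 9): e=[-2,80,66] → ·
    (0,5)@(1, 11): e=[122,16,6] → #
    (3,5)@(7, 11): e=[2,64,78] → #
    (4,5)@(9, 11): e=[-38,80,102] → ·
    (0,6)@(1, 13): e=[126,0,18] → #  [on edge]
    (1,7)@(3, 15): e=[90,0,54] → #  [on edge]
    (2,8)@(5, 17): e=[54,0,90] → #  [on edge]
    (3,9)@(7, 19): e=[18,0,126] → #  [on edge]
  covered (20 px):
    · · · · ·
    · · # · ·
    · · # · ·
    · # # · ·
    · # # · ·
    # # # # ·
    # # # # ·
    · # # # ·
    · · # # ·
    · · · # ·

Answer: "outside"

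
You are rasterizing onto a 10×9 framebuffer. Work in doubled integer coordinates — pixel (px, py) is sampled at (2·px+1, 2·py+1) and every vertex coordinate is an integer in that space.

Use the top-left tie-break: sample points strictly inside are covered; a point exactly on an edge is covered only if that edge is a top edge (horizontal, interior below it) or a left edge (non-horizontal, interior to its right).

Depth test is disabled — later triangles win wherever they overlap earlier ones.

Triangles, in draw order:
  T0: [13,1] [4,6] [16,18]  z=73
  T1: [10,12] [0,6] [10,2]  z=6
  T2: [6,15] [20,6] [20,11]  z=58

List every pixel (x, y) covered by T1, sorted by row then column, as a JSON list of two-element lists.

T0:
  2·area = 168  (B↔C swapped to make it positive)
  edge (13, 1)→(16, 18): d=(3,17) right/bottom  bias=-1
  edge (16, 18)→(4, 6): d=(-12,-12) top-left  bias=+0
  edge (4, 6)→(13, 1): d=(9,-5) top-left  bias=+0
    (6,0)@(13, 1): e=[0,168,0] → ·  [on edge]
    (0,1)@(1, 3): e=[210,0,-42] → ·  [on edge]
    (5,1)@(11, 3): e=[40,120,8] → #
    (6,1)@(13, 3): e=[6,144,18] → #
    (7,1)@(15, 3): e=[-28,168,28] → ·
    (1,2)@(3, 5): e=[182,0,-14] → ·  [on edge]
    (3,2)@(7, 5): e=[114,48,6] → #
    (4,2)@(9, 5): e=[80,72,16] → #
    (7,2)@(15, 5): e=[-22,144,46] → ·
    (2,3)@(5, 7): e=[154,0,14] → #  [on edge]
    (7,3)@(15, 7): e=[-16,120,64] → ·
    (2,4)@(5, 9): e=[160,-24,32] → ·
    (3,4)@(7, 9): e=[126,0,42] → #  [on edge]
    (4,5)@(9, 11): e=[98,0,70] → #  [on edge]
    (5,6)@(11, 13): e=[70,0,98] → #  [on edge]
    (6,7)@(13, 15): e=[42,0,126] → #  [on edge]
    (7,8)@(15, 17): e=[14,0,154] → #  [on edge]
  covered (24 px):
    · · · · · · · · · ·
    · · · · · # # · · ·
    · · · # # # # · · ·
    · · # # # # # · · ·
    · · · # # # # · · ·
    · · · · # # # · · ·
    · · · · · # # # · ·
    · · · · · · # # · ·
    · · · · · · · # · ·
T1:
  2·area = 100
  edge (10, 12)→(0, 6): d=(-10,-6) top-left  bias=+0
  edge (0, 6)→(10, 2): d=(10,-4) top-left  bias=+0
  edge (10, 2)→(10, 12): d=(0,10) right/bottom  bias=-1
    (4,1)@(9, 3): e=[84,6,10] → #
    (5,1)@(11, 3): e=[96,14,-10] → ·
    (1,2)@(3, 5): e=[28,2,70] → #
    (2,2)@(5, 5): e=[40,10,50] → #
    (3,2)@(7, 5): e=[52,18,30] → #
    (5,2)@(11, 5): e=[76,34,-10] → ·
    (1,3)@(3, 7): e=[8,22,70] → #
    (5,3)@(11, 7): e=[56,54,-10] → ·
    (1,4)@(3, 9): e=[-12,42,70] → ·
    (2,4)@(5, 9): e=[0,50,50] → #  [on edge]
    (5,4)@(11, 9): e=[36,74,-10] → ·
    (2,5)@(5, 11): e=[-20,70,50] → ·
    (7,7)@(15, 15): e=[0,150,-50] → ·  [on edge]
  covered (13 px):
    · · · · · · · · · ·
    · · · · # · · · · ·
    · # # # # · · · · ·
    · # # # # · · · · ·
    · · # # # · · · · ·
    · · · · # · · · · ·
    · · · · · · · · · ·
    · · · · · · · · · ·
    · · · · · · · · · ·
T2:
  2·area = 70
  edge (6, 15)→(20, 6): d=(14,-9) top-left  bias=+0
  edge (20, 6)→(20, 11): d=(0,5) right/bottom  bias=-1
  edge (20, 11)→(6, 15): d=(-14,4) right/bottom  bias=-1
    (9,3)@(19, 7): e=[5,5,60] → #
    (8,4)@(17, 9): e=[15,15,40] → #
    (6,5)@(13, 11): e=[7,35,28] → #
    (7,5)@(15, 11): e=[25,25,20] → #
    (5,6)@(11, 13): e=[17,45,8] → #
    (6,6)@(13, 13): e=[35,35,0] → ·  [on edge]
    (7,6)@(15, 13): e=[53,25,-8] → ·
    (8,6)@(17, 13): e=[71,15,-16] → ·
    (9,6)@(19, 13): e=[89,5,-24] → ·
    (5,7)@(11, 15): e=[45,45,-20] → ·
  covered (8 px):
    · · · · · · · · · ·
    · · · · · · · · · ·
    · · · · · · · · · ·
    · · · · · · · · · #
    · · · · · · · · # #
    · · · · · · # # # #
    · · · · · # · · · ·
    · · · · · · · · · ·
    · · · · · · · · · ·

Answer: [[4,1],[1,2],[2,2],[3,2],[4,2],[1,3],[2,3],[3,3],[4,3],[2,4],[3,4],[4,4],[4,5]]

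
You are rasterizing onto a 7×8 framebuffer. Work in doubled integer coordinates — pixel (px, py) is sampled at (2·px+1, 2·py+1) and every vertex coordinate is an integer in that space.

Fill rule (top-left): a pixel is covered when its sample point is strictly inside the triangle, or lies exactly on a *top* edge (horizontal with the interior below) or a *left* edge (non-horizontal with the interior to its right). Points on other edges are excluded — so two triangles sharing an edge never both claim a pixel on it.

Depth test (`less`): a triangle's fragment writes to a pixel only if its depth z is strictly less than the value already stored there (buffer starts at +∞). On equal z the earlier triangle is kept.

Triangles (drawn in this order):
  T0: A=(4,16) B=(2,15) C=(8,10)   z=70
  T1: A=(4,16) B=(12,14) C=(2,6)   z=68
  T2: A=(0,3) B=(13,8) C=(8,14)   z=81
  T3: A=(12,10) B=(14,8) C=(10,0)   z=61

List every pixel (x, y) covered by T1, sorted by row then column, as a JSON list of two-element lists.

T0:
  2·area = 16
  edge (4, 16)→(2, 15): d=(-2,-1) top-left  bias=+0
  edge (2, 15)→(8, 10): d=(6,-5) top-left  bias=+0
  edge (8, 10)→(4, 16): d=(-4,6) right/bottom  bias=-1
    (3,5)@(7, 11): e=[13,1,2] → █
    (4,5)@(9, 11): e=[15,11,-10] → ·
    (2,6)@(5, 13): e=[7,3,6] → █
    (3,6)@(7, 13): e=[9,13,-6] → ·
    (1,7)@(3, 15): e=[1,5,10] → █
    (2,7)@(5, 15): e=[3,15,-2] → ·
  covered (3 px):
    · · · · · · ·
    · · · · · · ·
    · · · · · · ·
    · · · · · · ·
    · · · · · · ·
    · · · █ · · ·
    · · █ · · · ·
    · █ · · · · ·
T1:
  2·area = 84  (B↔C swapped to make it positive)
  edge (4, 16)→(2, 6): d=(-2,-10) top-left  bias=+0
  edge (2, 6)→(12, 14): d=(10,8) right/bottom  bias=-1
  edge (12, 14)→(4, 16): d=(-8,2) right/bottom  bias=-1
    (0,0)@(1, 1): e=[0,-42,126] → ·  [on edge]
    (1,3)@(3, 7): e=[8,2,74] → █
    (2,3)@(5, 7): e=[28,-14,70] → ·
    (1,4)@(3, 9): e=[4,22,58] → █
    (2,4)@(5, 9): e=[24,6,54] → █
    (3,4)@(7, 9): e=[44,-10,50] → ·
    (1,5)@(3, 11): e=[0,42,42] → █  [on edge]
    (3,5)@(7, 11): e=[40,10,34] → █
    (4,5)@(9, 11): e=[60,-6,30] → ·
    (1,6)@(3, 13): e=[-4,62,26] → ·
    (2,6)@(5, 13): e=[16,46,22] → █
    (4,6)@(9, 13): e=[56,14,14] → █
  covered (11 px):
    · · · · · · ·
    · · · · · · ·
    · · · · · · ·
    · █ · · · · ·
    · █ █ · · · ·
    · █ █ █ · · ·
    · · █ █ █ · ·
    · · █ █ · · ·
T2:
  2·area = 103
  edge (0, 3)→(13, 8): d=(13,5) right/bottom  bias=-1
  edge (13, 8)→(8, 14): d=(-5,6) right/bottom  bias=-1
  edge (8, 14)→(0, 3): d=(-8,-11) top-left  bias=+0
    (1,2)@(3, 5): e=[11,75,17] → █
    (2,2)@(5, 5): e=[1,63,39] → █
    (3,2)@(7, 5): e=[-9,51,61] → ·
    (1,3)@(3, 7): e=[37,65,1] → █
    (3,3)@(7, 7): e=[17,41,45] → █
    (4,3)@(9, 7): e=[7,29,67] → █
    (5,3)@(11, 7): e=[-3,17,89] → ·
    (1,4)@(3, 9): e=[63,55,-15] → ·
    (2,4)@(5, 9): e=[53,43,7] → █
    (5,4)@(11, 9): e=[23,7,73] → █
    (6,4)@(13, 9): e=[13,-5,95] → ·
    (2,5)@(5, 11): e=[79,33,-9] → ·
  covered (12 px):
    · · · · · · ·
    · · · · · · ·
    · █ █ · · · ·
    · █ █ █ █ · ·
    · · █ █ █ █ ·
    · · · █ █ · ·
    · · · · · · ·
    · · · · · · ·
T3:
  2·area = 24  (B↔C swapped to make it positive)
  edge (12, 10)→(10, 0): d=(-2,-10) top-left  bias=+0
  edge (10, 0)→(14, 8): d=(4,8) right/bottom  bias=-1
  edge (14, 8)→(12, 10): d=(-2,2) right/bottom  bias=-1
    (5,1)@(11, 3): e=[4,4,16] → █
    (6,1)@(13, 3): e=[24,-12,12] → ·
    (5,2)@(11, 5): e=[0,12,12] → █  [on edge]
    (6,2)@(13, 5): e=[20,-4,8] → ·
    (5,3)@(11, 7): e=[-4,20,8] → ·
    (6,3)@(13, 7): e=[16,4,4] → █
    (6,4)@(13, 9): e=[12,12,0] → ·  [on edge]
    (5,5)@(11, 11): e=[-12,36,0] → ·  [on edge]
    (4,6)@(9, 13): e=[-36,60,0] → ·  [on edge]
    (3,7)@(7, 15): e=[-60,84,0] → ·  [on edge]
    (6,7)@(13, 15): e=[0,36,-12] → ·  [on edge]
  covered (3 px):
    · · · · · · ·
    · · · · · █ ·
    · · · · · █ ·
    · · · · · · █
    · · · · · · ·
    · · · · · · ·
    · · · · · · ·
    · · · · · · ·

Final: [[1,3],[1,4],[2,4],[1,5],[2,5],[3,5],[2,6],[3,6],[4,6],[2,7],[3,7]]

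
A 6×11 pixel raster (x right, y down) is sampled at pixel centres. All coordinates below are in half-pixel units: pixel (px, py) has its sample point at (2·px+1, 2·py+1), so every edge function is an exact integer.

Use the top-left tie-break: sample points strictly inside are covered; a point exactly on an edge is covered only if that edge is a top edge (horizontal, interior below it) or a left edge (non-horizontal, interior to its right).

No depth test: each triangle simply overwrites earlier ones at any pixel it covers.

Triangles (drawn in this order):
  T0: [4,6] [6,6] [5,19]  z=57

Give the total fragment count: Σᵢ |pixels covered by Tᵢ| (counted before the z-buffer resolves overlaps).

T0:
  2·area = 26
  edge (4, 6)→(6, 6): d=(2,0) top-left  bias=+0
  edge (6, 6)→(5, 19): d=(-1,13) right/bottom  bias=-1
  edge (5, 19)→(4, 6): d=(-1,-13) top-left  bias=+0
    (2,3)@(5, 7): e=[2,12,12] → #
    (3,3)@(7, 7): e=[2,-14,38] → ·
    (2,4)@(5, 9): e=[6,10,10] → #
    (3,4)@(7, 9): e=[6,-16,36] → ·
    (2,5)@(5, 11): e=[10,8,8] → #
    (3,5)@(7, 11): e=[10,-18,34] → ·
    (2,6)@(5, 13): e=[14,6,6] → #
    (3,6)@(7, 13): e=[14,-20,32] → ·
    (2,7)@(5, 15): e=[18,4,4] → #
    (3,7)@(7, 15): e=[18,-22,30] → ·
    (2,8)@(5, 17): e=[22,2,2] → #
    (3,8)@(7, 17): e=[22,-24,28] → ·
    (2,9)@(5, 19): e=[26,0,0] → ·  [on edge]
  covered (6 px):
    · · · · · ·
    · · · · · ·
    · · · · · ·
    · · # · · ·
    · · # · · ·
    · · # · · ·
    · · # · · ·
    · · # · · ·
    · · # · · ·
    · · · · · ·
    · · · · · ·

Result: 6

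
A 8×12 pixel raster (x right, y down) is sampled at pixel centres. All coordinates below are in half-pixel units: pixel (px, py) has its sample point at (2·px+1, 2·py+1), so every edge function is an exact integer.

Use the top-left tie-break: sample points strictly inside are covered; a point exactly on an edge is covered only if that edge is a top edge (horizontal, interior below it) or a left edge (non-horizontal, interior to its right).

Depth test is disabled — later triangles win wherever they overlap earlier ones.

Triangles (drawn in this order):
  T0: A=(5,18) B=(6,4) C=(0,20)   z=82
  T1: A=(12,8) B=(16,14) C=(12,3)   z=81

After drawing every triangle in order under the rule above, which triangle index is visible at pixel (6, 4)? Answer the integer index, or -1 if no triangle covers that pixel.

T0:
  2·area = 68  (B↔C swapped to make it positive)
  edge (5, 18)→(0, 20): d=(-5,2) right/bottom  bias=-1
  edge (0, 20)→(6, 4): d=(6,-16) top-left  bias=+0
  edge (6, 4)→(5, 18): d=(-1,14) right/bottom  bias=-1
    (2,3)@(5, 7): e=[55,2,11] → #
    (3,3)@(7, 7): e=[51,34,-17] → ·
    (2,4)@(5, 9): e=[45,14,9] → #
    (3,4)@(7, 9): e=[41,46,-19] → ·
    (2,5)@(5, 11): e=[35,26,7] → #
    (3,5)@(7, 11): e=[31,58,-21] → ·
    (1,6)@(3, 13): e=[29,6,33] → #
    (3,6)@(7, 13): e=[21,70,-23] → ·
    (1,7)@(3, 15): e=[19,18,31] → #
    (3,7)@(7, 15): e=[11,82,-25] → ·
    (1,8)@(3, 17): e=[9,30,29] → #
    (3,8)@(7, 17): e=[1,94,-27] → ·
  covered (10 px):
    · · · · · · · ·
    · · · · · · · ·
    · · · · · · · ·
    · · # · · · · ·
    · · # · · · · ·
    · · # · · · · ·
    · # # · · · · ·
    · # # · · · · ·
    · # # · · · · ·
    # · · · · · · ·
    · · · · · · · ·
    · · · · · · · ·
T1:
  2·area = 20  (B↔C swapped to make it positive)
  edge (12, 8)→(12, 3): d=(0,-5) top-left  bias=+0
  edge (12, 3)→(16, 14): d=(4,11) right/bottom  bias=-1
  edge (16, 14)→(12, 8): d=(-4,-6) top-left  bias=+0
    (6,3)@(13, 7): e=[5,5,10] → #
    (7,3)@(15, 7): e=[15,-17,22] → ·
    (6,4)@(13, 9): e=[5,13,2] → #
    (7,4)@(15, 9): e=[15,-9,14] → ·
    (6,5)@(13, 11): e=[5,21,-6] → ·
  covered (2 px):
    · · · · · · · ·
    · · · · · · · ·
    · · · · · · · ·
    · · · · · · # ·
    · · · · · · # ·
    · · · · · · · ·
    · · · · · · · ·
    · · · · · · · ·
    · · · · · · · ·
    · · · · · · · ·
    · · · · · · · ·
    · · · · · · · ·

Z-buffer (winner per pixel, '.' = empty):
  . . . . . . . .
  . . . . . . . .
  . . . . . . . .
  . . 0 . . . 1 .
  . . 0 . . . 1 .
  . . 0 . . . . .
  . 0 0 . . . . .
  . 0 0 . . . . .
  . 0 0 . . . . .
  0 . . . . . . .
  . . . . . . . .
  . . . . . . . .

Answer: 1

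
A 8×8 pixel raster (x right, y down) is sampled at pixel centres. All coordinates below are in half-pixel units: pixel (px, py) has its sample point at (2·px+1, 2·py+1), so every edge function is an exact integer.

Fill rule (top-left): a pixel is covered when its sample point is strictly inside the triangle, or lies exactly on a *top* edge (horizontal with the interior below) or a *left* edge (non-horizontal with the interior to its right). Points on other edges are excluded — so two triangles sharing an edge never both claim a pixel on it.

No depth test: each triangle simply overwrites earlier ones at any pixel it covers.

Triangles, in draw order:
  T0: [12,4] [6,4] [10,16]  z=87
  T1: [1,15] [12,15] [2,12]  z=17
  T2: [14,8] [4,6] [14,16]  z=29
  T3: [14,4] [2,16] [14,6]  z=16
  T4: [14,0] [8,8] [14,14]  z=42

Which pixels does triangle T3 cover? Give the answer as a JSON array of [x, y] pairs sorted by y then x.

T0:
  2·area = 72  (B↔C swapped to make it positive)
  edge (12, 4)→(10, 16): d=(-2,12) right/bottom  bias=-1
  edge (10, 16)→(6, 4): d=(-4,-12) top-left  bias=+0
  edge (6, 4)→(12, 4): d=(6,0) top-left  bias=+0
    (2,0)@(5, 1): e=[90,0,-18] → ·  [on edge]
    (3,2)@(7, 5): e=[58,8,6] → #
    (4,2)@(9, 5): e=[34,32,6] → #
    (5,2)@(11, 5): e=[10,56,6] → #
    (6,2)@(13, 5): e=[-14,80,6] → ·
    (3,3)@(7, 7): e=[54,0,18] → #  [on edge]
    (6,3)@(13, 7): e=[-18,72,18] → ·
    (3,4)@(7, 9): e=[50,-8,30] → ·
    (4,4)@(9, 9): e=[26,16,30] → #
    (6,4)@(13, 9): e=[-22,64,30] → ·
    (4,5)@(9, 11): e=[22,8,42] → #
    (5,5)@(11, 11): e=[-2,32,42] → ·
    (4,6)@(9, 13): e=[18,0,54] → #  [on edge]
  covered (10 px):
    · · · · · · · ·
    · · · · · · · ·
    · · · # # # · ·
    · · · # # # · ·
    · · · · # # · ·
    · · · · # · · ·
    · · · · # · · ·
    · · · · · · · ·
T1:
  2·area = 33  (B↔C swapped to make it positive)
  edge (1, 15)→(2, 12): d=(1,-3) top-left  bias=+0
  edge (2, 12)→(12, 15): d=(10,3) right/bottom  bias=-1
  edge (12, 15)→(1, 15): d=(-11,0) right/bottom  bias=-1
    (2,1)@(5, 3): e=[0,-99,132] → ·  [on edge]
    (1,4)@(3, 9): e=[0,-33,66] → ·  [on edge]
    (1,6)@(3, 13): e=[4,7,22] → #
    (2,6)@(5, 13): e=[10,1,22] → #
    (3,6)@(7, 13): e=[16,-5,22] → ·
    (0,7)@(1, 15): e=[0,33,0] → ·  [on edge]
    (1,7)@(3, 15): e=[6,27,0] → ·  [on edge]
    (2,7)@(5, 15): e=[12,21,0] → ·  [on edge]
    (3,7)@(7, 15): e=[18,15,0] → ·  [on edge]
    (4,7)@(9, 15): e=[24,9,0] → ·  [on edge]
    (5,7)@(11, 15): e=[30,3,0] → ·  [on edge]
    (6,7)@(13, 15): e=[36,-3,0] → ·  [on edge]
    (7,7)@(15, 15): e=[42,-9,0] → ·  [on edge]
  covered (2 px):
    · · · · · · · ·
    · · · · · · · ·
    · · · · · · · ·
    · · · · · · · ·
    · · · · · · · ·
    · · · · · · · ·
    · # # · · · · ·
    · · · · · · · ·
T2:
  2·area = 80  (B↔C swapped to make it positive)
  edge (14, 8)→(14, 16): d=(0,8) right/bottom  bias=-1
  edge (14, 16)→(4, 6): d=(-10,-10) top-left  bias=+0
  edge (4, 6)→(14, 8): d=(10,2) right/bottom  bias=-1
    (0,1)@(1, 3): e=[104,0,-24] → ·  [on edge]
    (1,2)@(3, 5): e=[88,0,-8] → ·  [on edge]
    (2,3)@(5, 7): e=[72,0,8] → #  [on edge]
    (3,3)@(7, 7): e=[56,20,4] → #
    (4,3)@(9, 7): e=[40,40,0] → ·  [on edge]
    (2,4)@(5, 9): e=[72,-20,28] → ·
    (3,4)@(7, 9): e=[56,0,24] → #  [on edge]
    (4,4)@(9, 9): e=[40,20,20] → #
    (5,4)@(11, 9): e=[24,40,16] → #
    (6,4)@(13, 9): e=[8,60,12] → #
    (7,4)@(15, 9): e=[-8,80,8] → ·
    (3,5)@(7, 11): e=[56,-20,44] → ·
    (4,5)@(9, 11): e=[40,0,40] → #  [on edge]
    (5,6)@(11, 13): e=[24,0,56] → #  [on edge]
    (6,7)@(13, 15): e=[8,0,72] → #  [on edge]
  covered (12 px):
    · · · · · · · ·
    · · · · · · · ·
    · · · · · · · ·
    · · # # · · · ·
    · · · # # # # ·
    · · · · # # # ·
    · · · · · # # ·
    · · · · · · # ·
T3:
  2·area = 24  (B↔C swapped to make it positive)
  edge (14, 4)→(14, 6): d=(0,2) right/bottom  bias=-1
  edge (14, 6)→(2, 16): d=(-12,10) right/bottom  bias=-1
  edge (2, 16)→(14, 4): d=(12,-12) top-left  bias=+0
    (7,1)@(15, 3): e=[-2,26,0] → ·  [on edge]
    (6,2)@(13, 5): e=[2,22,0] → #  [on edge]
    (7,2)@(15, 5): e=[-2,2,24] → ·
    (5,3)@(11, 7): e=[6,18,0] → #  [on edge]
    (6,3)@(13, 7): e=[2,-2,24] → ·
    (4,4)@(9, 9): e=[10,14,0] → #  [on edge]
    (5,4)@(11, 9): e=[6,-6,24] → ·
    (3,5)@(7, 11): e=[14,10,0] → #  [on edge]
    (4,5)@(9, 11): e=[10,-10,24] → ·
    (2,6)@(5, 13): e=[18,6,0] → #  [on edge]
    (3,6)@(7, 13): e=[14,-14,24] → ·
    (1,7)@(3, 15): e=[22,2,0] → #  [on edge]
  covered (6 px):
    · · · · · · · ·
    · · · · · · · ·
    · · · · · · # ·
    · · · · · # · ·
    · · · · # · · ·
    · · · # · · · ·
    · · # · · · · ·
    · # · · · · · ·
T4:
  2·area = 84  (B↔C swapped to make it positive)
  edge (14, 0)→(14, 14): d=(0,14) right/bottom  bias=-1
  edge (14, 14)→(8, 8): d=(-6,-6) top-left  bias=+0
  edge (8, 8)→(14, 0): d=(6,-8) top-left  bias=+0
    (0,0)@(1, 1): e=[182,0,-98] → ·  [on edge]
    (1,1)@(3, 3): e=[154,0,-70] → ·  [on edge]
    (6,1)@(13, 3): e=[14,60,10] → #
    (7,1)@(15, 3): e=[-14,72,26] → ·
    (2,2)@(5, 5): e=[126,0,-42] → ·  [on edge]
    (5,2)@(11, 5): e=[42,36,6] → #
    (7,2)@(15, 5): e=[-14,60,38] → ·
    (3,3)@(7, 7): e=[98,0,-14] → ·  [on edge]
    (4,3)@(9, 7): e=[70,12,2] → #
    (7,3)@(15, 7): e=[-14,48,50] → ·
    (4,4)@(9, 9): e=[70,0,14] → #  [on edge]
    (7,4)@(15, 9): e=[-14,36,62] → ·
    (5,5)@(11, 11): e=[42,0,42] → #  [on edge]
    (6,6)@(13, 13): e=[14,0,70] → #  [on edge]
    (7,7)@(15, 15): e=[-14,0,98] → ·  [on edge]
  covered (12 px):
    · · · · · · · ·
    · · · · · · # ·
    · · · · · # # ·
    · · · · # # # ·
    · · · · # # # ·
    · · · · · # # ·
    · · · · · · # ·
    · · · · · · · ·

Answer: [[6,2],[5,3],[4,4],[3,5],[2,6],[1,7]]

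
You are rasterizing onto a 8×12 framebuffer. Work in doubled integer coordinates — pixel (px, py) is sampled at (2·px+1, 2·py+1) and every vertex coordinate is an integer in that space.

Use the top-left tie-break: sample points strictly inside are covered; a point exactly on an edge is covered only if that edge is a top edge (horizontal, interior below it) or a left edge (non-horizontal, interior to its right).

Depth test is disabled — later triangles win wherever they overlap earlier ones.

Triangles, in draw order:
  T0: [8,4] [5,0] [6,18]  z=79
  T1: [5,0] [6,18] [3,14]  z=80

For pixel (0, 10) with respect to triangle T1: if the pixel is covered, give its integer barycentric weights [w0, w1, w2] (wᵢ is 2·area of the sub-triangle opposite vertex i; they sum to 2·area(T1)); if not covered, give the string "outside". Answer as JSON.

T0:
  2·area = 50  (B↔C swapped to make it positive)
  edge (8, 4)→(6, 18): d=(-2,14) right/bottom  bias=-1
  edge (6, 18)→(5, 0): d=(-1,-18) top-left  bias=+0
  edge (5, 0)→(8, 4): d=(3,4) right/bottom  bias=-1
    (3,1)@(7, 3): e=[16,33,1] → #
    (4,1)@(9, 3): e=[-12,69,-7] → ·
    (3,2)@(7, 5): e=[12,31,7] → #
    (4,2)@(9, 5): e=[-16,67,-1] → ·
    (3,3)@(7, 7): e=[8,29,13] → #
    (4,3)@(9, 7): e=[-20,65,5] → ·
    (3,4)@(7, 9): e=[4,27,19] → #
    (4,4)@(9, 9): e=[-24,63,11] → ·
    (3,5)@(7, 11): e=[0,25,25] → ·  [on edge]
  covered (4 px):
    · · · · · · · ·
    · · · # · · · ·
    · · · # · · · ·
    · · · # · · · ·
    · · · # · · · ·
    · · · · · · · ·
    · · · · · · · ·
    · · · · · · · ·
    · · · · · · · ·
    · · · · · · · ·
    · · · · · · · ·
    · · · · · · · ·
T1:
  2·area = 50
  edge (5, 0)→(6, 18): d=(1,18) right/bottom  bias=-1
  edge (6, 18)→(3, 14): d=(-3,-4) top-left  bias=+0
  edge (3, 14)→(5, 0): d=(2,-14) top-left  bias=+0
    (2,0)@(5, 1): e=[1,47,2] → #
    (3,0)@(7, 1): e=[-35,55,30] → ·
    (2,1)@(5, 3): e=[3,41,6] → #
    (3,1)@(7, 3): e=[-33,49,34] → ·
    (2,2)@(5, 5): e=[5,35,10] → #
    (3,2)@(7, 5): e=[-31,43,38] → ·
    (2,3)@(5, 7): e=[7,29,14] → #
    (3,3)@(7, 7): e=[-29,37,42] → ·
    (2,4)@(5, 9): e=[9,23,18] → #
    (3,4)@(7, 9): e=[-27,31,46] → ·
    (2,5)@(5, 11): e=[11,17,22] → #
    (3,5)@(7, 11): e=[-25,25,50] → ·
  covered (8 px):
    · · # · · · · ·
    · · # · · · · ·
    · · # · · · · ·
    · · # · · · · ·
    · · # · · · · ·
    · · # · · · · ·
    · · # · · · · ·
    · · # · · · · ·
    · · · · · · · ·
    · · · · · · · ·
    · · · · · · · ·
    · · · · · · · ·

Answer: "outside"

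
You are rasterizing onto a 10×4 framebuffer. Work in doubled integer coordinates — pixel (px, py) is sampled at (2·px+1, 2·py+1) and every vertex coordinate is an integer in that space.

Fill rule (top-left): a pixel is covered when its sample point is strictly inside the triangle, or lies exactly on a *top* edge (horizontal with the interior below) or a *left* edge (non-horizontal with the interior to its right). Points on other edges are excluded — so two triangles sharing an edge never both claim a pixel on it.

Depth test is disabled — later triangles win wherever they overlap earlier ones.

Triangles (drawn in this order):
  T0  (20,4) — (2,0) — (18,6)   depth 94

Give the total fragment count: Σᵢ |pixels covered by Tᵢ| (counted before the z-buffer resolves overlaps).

T0:
  2·area = 44  (B↔C swapped to make it positive)
  edge (20, 4)→(18, 6): d=(-2,2) right/bottom  bias=-1
  edge (18, 6)→(2, 0): d=(-16,-6) top-left  bias=+0
  edge (2, 0)→(20, 4): d=(18,4) right/bottom  bias=-1
    (2,0)@(5, 1): e=[36,2,6] → X
    (3,0)@(7, 1): e=[32,14,-2] → .
    (2,1)@(5, 3): e=[32,-30,42] → .
    (5,1)@(11, 3): e=[20,6,18] → X
    (6,1)@(13, 3): e=[16,18,10] → X
    (7,1)@(15, 3): e=[12,30,2] → X
    (8,1)@(17, 3): e=[8,42,-6] → .
    (5,2)@(11, 5): e=[16,-26,54] → .
    (6,2)@(13, 5): e=[12,-14,46] → .
    (7,2)@(15, 5): e=[8,-2,38] → .
    (8,2)@(17, 5): e=[4,10,30] → X
    (9,2)@(19, 5): e=[0,22,22] → .  [on edge]
    (8,3)@(17, 7): e=[0,-22,66] → .  [on edge]
  covered (5 px):
    . . X . . . . . . .
    . . . . . X X X . .
    . . . . . . . . X .
    . . . . . . . . . .

Final: 5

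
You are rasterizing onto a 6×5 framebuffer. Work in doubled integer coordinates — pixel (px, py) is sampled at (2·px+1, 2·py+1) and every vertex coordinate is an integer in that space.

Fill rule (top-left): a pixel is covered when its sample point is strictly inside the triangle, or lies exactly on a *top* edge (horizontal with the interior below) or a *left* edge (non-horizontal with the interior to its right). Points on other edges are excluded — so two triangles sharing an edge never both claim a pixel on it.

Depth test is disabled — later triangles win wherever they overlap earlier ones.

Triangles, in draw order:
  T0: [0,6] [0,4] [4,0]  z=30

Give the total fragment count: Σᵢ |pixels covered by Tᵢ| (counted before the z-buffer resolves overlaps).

T0:
  2·area = 8
  edge (0, 6)→(0, 4): d=(0,-2) top-left  bias=+0
  edge (0, 4)→(4, 0): d=(4,-4) top-left  bias=+0
  edge (4, 0)→(0, 6): d=(-4,6) right/bottom  bias=-1
    (1,0)@(3, 1): e=[6,0,2] → #  [on edge]
    (2,0)@(5, 1): e=[10,8,-10] → ·
    (0,1)@(1, 3): e=[2,0,6] → #  [on edge]
    (1,1)@(3, 3): e=[6,8,-6] → ·
    (0,2)@(1, 5): e=[2,8,-2] → ·
  covered (2 px):
    · # · · · ·
    # · · · · ·
    · · · · · ·
    · · · · · ·
    · · · · · ·

Answer: 2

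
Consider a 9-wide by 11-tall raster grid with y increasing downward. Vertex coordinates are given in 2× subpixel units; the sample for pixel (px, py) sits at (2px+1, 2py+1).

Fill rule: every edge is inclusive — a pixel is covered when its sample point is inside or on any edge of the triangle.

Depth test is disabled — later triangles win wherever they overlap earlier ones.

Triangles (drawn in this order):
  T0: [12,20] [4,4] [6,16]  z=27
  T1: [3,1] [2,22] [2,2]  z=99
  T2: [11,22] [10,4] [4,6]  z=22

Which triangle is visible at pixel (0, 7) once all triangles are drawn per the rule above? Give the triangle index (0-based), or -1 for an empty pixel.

T0:
  2·area = 64  (B↔C swapped to make it positive)
  edge (12, 20)→(6, 16): d=(-6,-4) inclusive
  edge (6, 16)→(4, 4): d=(-2,-12) inclusive
  edge (4, 4)→(12, 20): d=(8,16) inclusive
    (2,3)@(5, 7): e=[50,6,8] → #
    (3,3)@(7, 7): e=[58,30,-24] → ·
    (2,4)@(5, 9): e=[38,2,24] → #
    (3,4)@(7, 9): e=[46,26,-8] → ·
    (2,5)@(5, 11): e=[26,-2,40] → ·
    (3,5)@(7, 11): e=[34,22,8] → #
    (4,5)@(9, 11): e=[42,46,-24] → ·
    (3,6)@(7, 13): e=[22,18,24] → #
    (4,6)@(9, 13): e=[30,42,-8] → ·
    (3,7)@(7, 15): e=[10,14,40] → #
    (4,7)@(9, 15): e=[18,38,8] → #
    (5,7)@(11, 15): e=[26,62,-24] → ·
  covered (8 px):
    · · · · · · · · ·
    · · · · · · · · ·
    · · · · · · · · ·
    · · # · · · · · ·
    · · # · · · · · ·
    · · · # · · · · ·
    · · · # · · · · ·
    · · · # # · · · ·
    · · · · # · · · ·
    · · · · · # · · ·
    · · · · · · · · ·
T1:
  2·area = 20
  edge (3, 1)→(2, 22): d=(-1,21) inclusive
  edge (2, 22)→(2, 2): d=(0,-20) inclusive
  edge (2, 2)→(3, 1): d=(1,-1) inclusive
    (1,0)@(3, 1): e=[0,20,0] → #  [on edge]
    (2,0)@(5, 1): e=[-42,60,2] → ·
    (0,1)@(1, 3): e=[40,-20,0] → ·  [on edge]
    (1,1)@(3, 3): e=[-2,20,2] → ·
  covered (1 px):
    · # · · · · · · ·
    · · · · · · · · ·
    · · · · · · · · ·
    · · · · · · · · ·
    · · · · · · · · ·
    · · · · · · · · ·
    · · · · · · · · ·
    · · · · · · · · ·
    · · · · · · · · ·
    · · · · · · · · ·
    · · · · · · · · ·
T2:
  2·area = 110  (B↔C swapped to make it positive)
  edge (11, 22)→(4, 6): d=(-7,-16) inclusive
  edge (4, 6)→(10, 4): d=(6,-2) inclusive
  edge (10, 4)→(11, 22): d=(1,18) inclusive
    (6,1)@(13, 3): e=[165,0,-55] → ·  [on edge]
    (3,2)@(7, 5): e=[55,0,55] → #  [on edge]
    (4,2)@(9, 5): e=[87,4,19] → #
    (5,2)@(11, 5): e=[119,8,-17] → ·
    (0,3)@(1, 7): e=[-55,0,165] → ·  [on edge]
    (2,3)@(5, 7): e=[9,8,93] → #
    (5,3)@(11, 7): e=[105,20,-15] → ·
    (2,4)@(5, 9): e=[-5,20,95] → ·
    (3,4)@(7, 9): e=[27,24,59] → #
    (5,4)@(11, 9): e=[91,32,-13] → ·
    (3,5)@(7, 11): e=[13,36,61] → #
    (5,5)@(11, 11): e=[77,44,-11] → ·
  covered (12 px):
    · · · · · · · · ·
    · · · · · · · · ·
    · · · # # · · · ·
    · · # # # · · · ·
    · · · # # · · · ·
    · · · # # · · · ·
    · · · · # · · · ·
    · · · · # · · · ·
    · · · · # · · · ·
    · · · · · · · · ·
    · · · · · · · · ·

Z-buffer (winner per pixel, '.' = empty):
  . 1 . . . . . . .
  . . . . . . . . .
  . . . 2 2 . . . .
  . . 2 2 2 . . . .
  . . 0 2 2 . . . .
  . . . 2 2 . . . .
  . . . 0 2 . . . .
  . . . 0 2 . . . .
  . . . . 2 . . . .
  . . . . . 0 . . .
  . . . . . . . . .

Final: -1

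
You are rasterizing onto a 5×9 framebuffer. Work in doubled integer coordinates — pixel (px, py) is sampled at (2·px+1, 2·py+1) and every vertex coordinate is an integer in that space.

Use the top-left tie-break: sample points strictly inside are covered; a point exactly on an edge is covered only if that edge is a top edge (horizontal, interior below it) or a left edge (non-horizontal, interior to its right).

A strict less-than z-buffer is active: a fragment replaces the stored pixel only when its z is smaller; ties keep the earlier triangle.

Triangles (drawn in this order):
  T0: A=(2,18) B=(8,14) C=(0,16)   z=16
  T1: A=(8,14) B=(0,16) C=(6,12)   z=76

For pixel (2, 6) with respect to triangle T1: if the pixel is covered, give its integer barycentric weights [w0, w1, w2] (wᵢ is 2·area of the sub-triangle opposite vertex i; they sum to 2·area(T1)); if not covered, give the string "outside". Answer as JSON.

T0:
  2·area = 20  (B↔C swapped to make it positive)
  edge (2, 18)→(0, 16): d=(-2,-2) top-left  bias=+0
  edge (0, 16)→(8, 14): d=(8,-2) top-left  bias=+0
  edge (8, 14)→(2, 18): d=(-6,4) right/bottom  bias=-1
    (2,7)@(5, 15): e=[12,2,6] → #
    (3,7)@(7, 15): e=[16,6,-2] → ·
    (0,8)@(1, 17): e=[0,10,10] → #  [on edge]
    (1,8)@(3, 17): e=[4,14,2] → #
    (2,8)@(5, 17): e=[8,18,-6] → ·
  covered (3 px):
    · · · · ·
    · · · · ·
    · · · · ·
    · · · · ·
    · · · · ·
    · · · · ·
    · · · · ·
    · · # · ·
    # # · · ·
T1:
  2·area = 20
  edge (8, 14)→(0, 16): d=(-8,2) right/bottom  bias=-1
  edge (0, 16)→(6, 12): d=(6,-4) top-left  bias=+0
  edge (6, 12)→(8, 14): d=(2,2) right/bottom  bias=-1
    (0,3)@(1, 7): e=[70,-50,0] → ·  [on edge]
    (1,4)@(3, 9): e=[50,-30,0] → ·  [on edge]
    (2,5)@(5, 11): e=[30,-10,0] → ·  [on edge]
    (2,6)@(5, 13): e=[14,2,4] → #
    (3,6)@(7, 13): e=[10,10,0] → ·  [on edge]
    (1,7)@(3, 15): e=[2,6,12] → #
    (2,7)@(5, 15): e=[-2,14,8] → ·
    (4,7)@(9, 15): e=[-10,30,0] → ·  [on edge]
    (1,8)@(3, 17): e=[-14,18,16] → ·
  covered (2 px):
    · · · · ·
    · · · · ·
    · · · · ·
    · · · · ·
    · · · · ·
    · · · · ·
    · · # · ·
    · # · · ·
    · · · · ·

Answer: [2,4,14]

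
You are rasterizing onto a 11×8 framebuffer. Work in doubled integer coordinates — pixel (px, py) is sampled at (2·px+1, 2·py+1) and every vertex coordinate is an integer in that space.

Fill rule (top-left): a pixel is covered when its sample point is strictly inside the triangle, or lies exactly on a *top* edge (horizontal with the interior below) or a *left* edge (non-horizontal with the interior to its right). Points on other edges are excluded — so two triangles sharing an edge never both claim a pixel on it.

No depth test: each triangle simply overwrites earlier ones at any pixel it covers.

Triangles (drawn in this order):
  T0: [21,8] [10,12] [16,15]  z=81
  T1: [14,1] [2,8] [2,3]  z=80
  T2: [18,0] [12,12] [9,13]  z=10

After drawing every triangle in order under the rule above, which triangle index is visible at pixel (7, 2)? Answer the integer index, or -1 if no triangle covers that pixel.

T0:
  2·area = 57  (B↔C swapped to make it positive)
  edge (21, 8)→(16, 15): d=(-5,7) right/bottom  bias=-1
  edge (16, 15)→(10, 12): d=(-6,-3) top-left  bias=+0
  edge (10, 12)→(21, 8): d=(11,-4) top-left  bias=+0
    (9,4)@(19, 9): e=[9,45,3] → █
    (10,4)@(21, 9): e=[-5,51,11] → ·
    (6,5)@(13, 11): e=[41,15,1] → █
    (7,5)@(15, 11): e=[27,21,9] → █
    (8,5)@(17, 11): e=[13,27,17] → █
    (9,5)@(19, 11): e=[-1,33,25] → ·
    (6,6)@(13, 13): e=[31,3,23] → █
    (9,6)@(19, 13): e=[-11,21,47] → ·
    (6,7)@(13, 15): e=[21,-9,45] → ·
    (7,7)@(15, 15): e=[7,-3,53] → ·
    (8,7)@(17, 15): e=[-7,3,61] → ·
  covered (7 px):
    · · · · · · · · · · ·
    · · · · · · · · · · ·
    · · · · · · · · · · ·
    · · · · · · · · · · ·
    · · · · · · · · · █ ·
    · · · · · · █ █ █ · ·
    · · · · · · █ █ █ · ·
    · · · · · · · · · · ·
T1:
  2·area = 60
  edge (14, 1)→(2, 8): d=(-12,7) right/bottom  bias=-1
  edge (2, 8)→(2, 3): d=(0,-5) top-left  bias=+0
  edge (2, 3)→(14, 1): d=(12,-2) top-left  bias=+0
    (1,1)@(3, 3): e=[53,5,2] → █
    (2,1)@(5, 3): e=[39,15,6] → █
    (3,1)@(7, 3): e=[25,25,10] → █
    (4,1)@(9, 3): e=[11,35,14] → █
    (5,1)@(11, 3): e=[-3,45,18] → ·
    (1,2)@(3, 5): e=[29,5,26] → █
    (4,2)@(9, 5): e=[-13,35,38] → ·
    (1,3)@(3, 7): e=[5,5,50] → █
    (2,3)@(5, 7): e=[-9,15,54] → ·
    (3,3)@(7, 7): e=[-23,25,58] → ·
    (1,4)@(3, 9): e=[-19,5,74] → ·
  covered (8 px):
    · · · · · · · · · · ·
    · █ █ █ █ · · · · · ·
    · █ █ █ · · · · · · ·
    · █ · · · · · · · · ·
    · · · · · · · · · · ·
    · · · · · · · · · · ·
    · · · · · · · · · · ·
    · · · · · · · · · · ·
T2:
  2·area = 30
  edge (18, 0)→(12, 12): d=(-6,12) right/bottom  bias=-1
  edge (12, 12)→(9, 13): d=(-3,1) right/bottom  bias=-1
  edge (9, 13)→(18, 0): d=(9,-13) top-left  bias=+0
    (7,2)@(15, 5): e=[6,18,6] → █
    (8,2)@(17, 5): e=[-18,16,32] → ·
    (7,3)@(15, 7): e=[-6,12,24] → ·
    (6,4)@(13, 9): e=[6,8,16] → █
    (7,4)@(15, 9): e=[-18,6,42] → ·
    (10,4)@(21, 9): e=[-90,0,120] → ·  [on edge]
    (5,5)@(11, 11): e=[18,4,8] → █
    (6,5)@(13, 11): e=[-6,2,34] → ·
    (7,5)@(15, 11): e=[-30,0,60] → ·  [on edge]
    (4,6)@(9, 13): e=[30,0,0] → ·  [on edge]
    (5,6)@(11, 13): e=[6,-2,26] → ·
    (1,7)@(3, 15): e=[90,0,-60] → ·  [on edge]
  covered (3 px):
    · · · · · · · · · · ·
    · · · · · · · · · · ·
    · · · · · · · █ · · ·
    · · · · · · · · · · ·
    · · · · · · █ · · · ·
    · · · · · █ · · · · ·
    · · · · · · · · · · ·
    · · · · · · · · · · ·

Z-buffer (winner per pixel, '.' = empty):
  . . . . . . . . . . .
  . 1 1 1 1 . . . . . .
  . 1 1 1 . . . 2 . . .
  . 1 . . . . . . . . .
  . . . . . . 2 . . 0 .
  . . . . . 2 0 0 0 . .
  . . . . . . 0 0 0 . .
  . . . . . . . . . . .

Answer: 2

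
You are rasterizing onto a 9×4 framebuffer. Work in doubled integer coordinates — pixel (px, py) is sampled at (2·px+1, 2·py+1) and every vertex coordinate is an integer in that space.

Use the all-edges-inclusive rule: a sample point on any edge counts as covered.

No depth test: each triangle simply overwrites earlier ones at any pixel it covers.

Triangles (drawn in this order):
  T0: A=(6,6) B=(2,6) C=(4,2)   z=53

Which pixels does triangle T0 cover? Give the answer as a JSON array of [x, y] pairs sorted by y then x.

T0:
  2·area = 16
  edge (6, 6)→(2, 6): d=(-4,0) inclusive
  edge (2, 6)→(4, 2): d=(2,-4) inclusive
  edge (4, 2)→(6, 6): d=(2,4) inclusive
    (1,2)@(3, 5): e=[4,2,10] → X
    (2,2)@(5, 5): e=[4,10,2] → X
    (3,2)@(7, 5): e=[4,18,-6] → .
    (1,3)@(3, 7): e=[-4,6,14] → .
    (2,3)@(5, 7): e=[-4,14,6] → .
  covered (2 px):
    . . . . . . . . .
    . . . . . . . . .
    . X X . . . . . .
    . . . . . . . . .

Result: [[1,2],[2,2]]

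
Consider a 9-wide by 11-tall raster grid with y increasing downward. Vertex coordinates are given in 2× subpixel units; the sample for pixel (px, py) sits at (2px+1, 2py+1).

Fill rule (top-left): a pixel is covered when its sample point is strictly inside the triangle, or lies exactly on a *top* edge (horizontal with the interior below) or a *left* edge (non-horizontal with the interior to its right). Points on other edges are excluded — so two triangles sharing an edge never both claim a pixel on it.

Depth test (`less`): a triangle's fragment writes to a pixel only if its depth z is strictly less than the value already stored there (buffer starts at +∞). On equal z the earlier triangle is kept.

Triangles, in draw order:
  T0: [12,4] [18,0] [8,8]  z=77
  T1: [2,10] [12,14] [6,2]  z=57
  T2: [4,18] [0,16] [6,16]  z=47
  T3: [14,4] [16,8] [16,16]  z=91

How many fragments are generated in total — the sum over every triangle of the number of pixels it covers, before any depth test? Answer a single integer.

T0:
  2·area = 8
  edge (12, 4)→(18, 0): d=(6,-4) top-left  bias=+0
  edge (18, 0)→(8, 8): d=(-10,8) right/bottom  bias=-1
  edge (8, 8)→(12, 4): d=(4,-4) top-left  bias=+0
    (7,0)@(15, 1): e=[-6,14,0] → ·  [on edge]
    (6,1)@(13, 3): e=[-2,10,0] → ·  [on edge]
    (5,2)@(11, 5): e=[2,6,0] → #  [on edge]
    (6,2)@(13, 5): e=[10,-10,8] → ·
    (4,3)@(9, 7): e=[6,2,0] → #  [on edge]
    (5,3)@(11, 7): e=[14,-14,8] → ·
    (3,4)@(7, 9): e=[10,-2,0] → ·  [on edge]
    (4,4)@(9, 9): e=[18,-18,8] → ·
    (2,5)@(5, 11): e=[14,-6,0] → ·  [on edge]
    (1,6)@(3, 13): e=[18,-10,0] → ·  [on edge]
    (0,7)@(1, 15): e=[22,-14,0] → ·  [on edge]
  covered (2 px):
    · · · · · · · · ·
    · · · · · · · · ·
    · · · · · # · · ·
    · · · · # · · · ·
    · · · · · · · · ·
    · · · · · · · · ·
    · · · · · · · · ·
    · · · · · · · · ·
    · · · · · · · · ·
    · · · · · · · · ·
    · · · · · · · · ·
T1:
  2·area = 96  (B↔C swapped to make it positive)
  edge (2, 10)→(6, 2): d=(4,-8) top-left  bias=+0
  edge (6, 2)→(12, 14): d=(6,12) right/bottom  bias=-1
  edge (12, 14)→(2, 10): d=(-10,-4) top-left  bias=+0
    (2,2)@(5, 5): e=[4,30,62] → #
    (3,2)@(7, 5): e=[20,6,70] → #
    (4,2)@(9, 5): e=[36,-18,78] → ·
    (2,3)@(5, 7): e=[12,42,42] → #
    (4,3)@(9, 7): e=[44,-6,58] → ·
    (1,4)@(3, 9): e=[4,78,14] → #
    (4,4)@(9, 9): e=[52,6,38] → #
    (5,4)@(11, 9): e=[68,-18,46] → ·
    (1,5)@(3, 11): e=[12,90,-6] → ·
    (2,5)@(5, 11): e=[28,66,2] → #
    (5,5)@(11, 11): e=[76,-6,26] → ·
    (2,6)@(5, 13): e=[36,78,-18] → ·
  covered (12 px):
    · · · · · · · · ·
    · · · · · · · · ·
    · · # # · · · · ·
    · · # # · · · · ·
    · # # # # · · · ·
    · · # # # · · · ·
    · · · · · # · · ·
    · · · · · · · · ·
    · · · · · · · · ·
    · · · · · · · · ·
    · · · · · · · · ·
T2:
  2·area = 12
  edge (4, 18)→(0, 16): d=(-4,-2) top-left  bias=+0
  edge (0, 16)→(6, 16): d=(6,0) top-left  bias=+0
  edge (6, 16)→(4, 18): d=(-2,2) right/bottom  bias=-1
    (8,2)@(17, 5): e=[78,-66,0] → ·  [on edge]
    (7,3)@(15, 7): e=[66,-54,0] → ·  [on edge]
    (6,4)@(13, 9): e=[54,-42,0] → ·  [on edge]
    (5,5)@(11, 11): e=[42,-30,0] → ·  [on edge]
    (4,6)@(9, 13): e=[30,-18,0] → ·  [on edge]
    (3,7)@(7, 15): e=[18,-6,0] → ·  [on edge]
    (1,8)@(3, 17): e=[2,6,4] → #
    (2,8)@(5, 17): e=[6,6,0] → ·  [on edge]
    (1,9)@(3, 19): e=[-6,18,0] → ·  [on edge]
    (0,10)@(1, 21): e=[-18,30,0] → ·  [on edge]
  covered (1 px):
    · · · · · · · · ·
    · · · · · · · · ·
    · · · · · · · · ·
    · · · · · · · · ·
    · · · · · · · · ·
    · · · · · · · · ·
    · · · · · · · · ·
    · · · · · · · · ·
    · # · · · · · · ·
    · · · · · · · · ·
    · · · · · · · · ·
T3:
  2·area = 16
  edge (14, 4)→(16, 8): d=(2,4) right/bottom  bias=-1
  edge (16, 8)→(16, 16): d=(0,8) right/bottom  bias=-1
  edge (16, 16)→(14, 4): d=(-2,-12) top-left  bias=+0
    (7,3)@(15, 7): e=[2,8,6] → #
    (8,3)@(17, 7): e=[-6,-8,30] → ·
    (7,4)@(15, 9): e=[6,8,2] → #
    (8,4)@(17, 9): e=[-2,-8,26] → ·
    (7,5)@(15, 11): e=[10,8,-2] → ·
  covered (2 px):
    · · · · · · · · ·
    · · · · · · · · ·
    · · · · · · · · ·
    · · · · · · · # ·
    · · · · · · · # ·
    · · · · · · · · ·
    · · · · · · · · ·
    · · · · · · · · ·
    · · · · · · · · ·
    · · · · · · · · ·
    · · · · · · · · ·

Result: 17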